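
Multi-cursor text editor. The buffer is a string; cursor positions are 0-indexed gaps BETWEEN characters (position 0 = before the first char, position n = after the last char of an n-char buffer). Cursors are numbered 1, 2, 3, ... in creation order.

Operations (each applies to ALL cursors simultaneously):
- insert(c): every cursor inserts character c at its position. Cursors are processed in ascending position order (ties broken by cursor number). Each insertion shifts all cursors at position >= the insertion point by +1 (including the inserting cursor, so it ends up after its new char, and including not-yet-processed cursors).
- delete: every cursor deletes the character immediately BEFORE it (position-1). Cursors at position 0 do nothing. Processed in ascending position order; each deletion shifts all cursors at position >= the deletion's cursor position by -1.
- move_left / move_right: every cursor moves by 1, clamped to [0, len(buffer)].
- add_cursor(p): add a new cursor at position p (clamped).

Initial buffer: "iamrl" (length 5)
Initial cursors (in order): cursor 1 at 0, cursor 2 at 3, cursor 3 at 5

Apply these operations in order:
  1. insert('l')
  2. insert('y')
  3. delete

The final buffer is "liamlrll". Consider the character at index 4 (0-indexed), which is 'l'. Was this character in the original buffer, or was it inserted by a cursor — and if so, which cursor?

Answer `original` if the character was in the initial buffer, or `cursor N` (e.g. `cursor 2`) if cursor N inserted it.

After op 1 (insert('l')): buffer="liamlrll" (len 8), cursors c1@1 c2@5 c3@8, authorship 1...2..3
After op 2 (insert('y')): buffer="lyiamlyrlly" (len 11), cursors c1@2 c2@7 c3@11, authorship 11...22..33
After op 3 (delete): buffer="liamlrll" (len 8), cursors c1@1 c2@5 c3@8, authorship 1...2..3
Authorship (.=original, N=cursor N): 1 . . . 2 . . 3
Index 4: author = 2

Answer: cursor 2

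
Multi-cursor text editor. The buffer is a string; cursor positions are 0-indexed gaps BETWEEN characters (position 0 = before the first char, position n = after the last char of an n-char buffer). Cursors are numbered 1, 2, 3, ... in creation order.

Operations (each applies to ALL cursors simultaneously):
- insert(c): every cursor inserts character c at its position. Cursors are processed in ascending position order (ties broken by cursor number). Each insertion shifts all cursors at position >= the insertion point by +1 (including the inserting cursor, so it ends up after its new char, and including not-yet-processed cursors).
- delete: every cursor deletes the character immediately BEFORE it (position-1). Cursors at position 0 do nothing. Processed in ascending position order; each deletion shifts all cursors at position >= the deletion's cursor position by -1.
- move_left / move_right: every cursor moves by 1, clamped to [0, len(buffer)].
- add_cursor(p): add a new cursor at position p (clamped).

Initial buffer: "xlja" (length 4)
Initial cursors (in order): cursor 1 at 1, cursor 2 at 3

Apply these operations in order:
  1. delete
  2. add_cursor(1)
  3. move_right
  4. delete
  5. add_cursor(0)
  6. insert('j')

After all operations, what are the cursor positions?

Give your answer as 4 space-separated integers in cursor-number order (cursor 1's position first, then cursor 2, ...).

After op 1 (delete): buffer="la" (len 2), cursors c1@0 c2@1, authorship ..
After op 2 (add_cursor(1)): buffer="la" (len 2), cursors c1@0 c2@1 c3@1, authorship ..
After op 3 (move_right): buffer="la" (len 2), cursors c1@1 c2@2 c3@2, authorship ..
After op 4 (delete): buffer="" (len 0), cursors c1@0 c2@0 c3@0, authorship 
After op 5 (add_cursor(0)): buffer="" (len 0), cursors c1@0 c2@0 c3@0 c4@0, authorship 
After op 6 (insert('j')): buffer="jjjj" (len 4), cursors c1@4 c2@4 c3@4 c4@4, authorship 1234

Answer: 4 4 4 4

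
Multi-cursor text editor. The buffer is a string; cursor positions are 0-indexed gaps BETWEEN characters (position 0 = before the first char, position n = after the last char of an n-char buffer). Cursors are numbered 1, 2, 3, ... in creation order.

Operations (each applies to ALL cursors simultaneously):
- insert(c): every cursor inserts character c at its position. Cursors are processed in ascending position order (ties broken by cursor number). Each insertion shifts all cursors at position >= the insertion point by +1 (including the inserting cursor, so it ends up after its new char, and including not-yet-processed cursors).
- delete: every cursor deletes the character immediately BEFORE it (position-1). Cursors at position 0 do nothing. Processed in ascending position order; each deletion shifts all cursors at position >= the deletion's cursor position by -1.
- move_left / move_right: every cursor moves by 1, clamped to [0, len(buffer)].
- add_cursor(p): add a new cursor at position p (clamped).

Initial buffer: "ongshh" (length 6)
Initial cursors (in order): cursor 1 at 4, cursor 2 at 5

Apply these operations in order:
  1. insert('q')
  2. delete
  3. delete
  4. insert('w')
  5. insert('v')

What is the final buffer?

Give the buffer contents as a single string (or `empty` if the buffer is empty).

Answer: ongwwvvh

Derivation:
After op 1 (insert('q')): buffer="ongsqhqh" (len 8), cursors c1@5 c2@7, authorship ....1.2.
After op 2 (delete): buffer="ongshh" (len 6), cursors c1@4 c2@5, authorship ......
After op 3 (delete): buffer="ongh" (len 4), cursors c1@3 c2@3, authorship ....
After op 4 (insert('w')): buffer="ongwwh" (len 6), cursors c1@5 c2@5, authorship ...12.
After op 5 (insert('v')): buffer="ongwwvvh" (len 8), cursors c1@7 c2@7, authorship ...1212.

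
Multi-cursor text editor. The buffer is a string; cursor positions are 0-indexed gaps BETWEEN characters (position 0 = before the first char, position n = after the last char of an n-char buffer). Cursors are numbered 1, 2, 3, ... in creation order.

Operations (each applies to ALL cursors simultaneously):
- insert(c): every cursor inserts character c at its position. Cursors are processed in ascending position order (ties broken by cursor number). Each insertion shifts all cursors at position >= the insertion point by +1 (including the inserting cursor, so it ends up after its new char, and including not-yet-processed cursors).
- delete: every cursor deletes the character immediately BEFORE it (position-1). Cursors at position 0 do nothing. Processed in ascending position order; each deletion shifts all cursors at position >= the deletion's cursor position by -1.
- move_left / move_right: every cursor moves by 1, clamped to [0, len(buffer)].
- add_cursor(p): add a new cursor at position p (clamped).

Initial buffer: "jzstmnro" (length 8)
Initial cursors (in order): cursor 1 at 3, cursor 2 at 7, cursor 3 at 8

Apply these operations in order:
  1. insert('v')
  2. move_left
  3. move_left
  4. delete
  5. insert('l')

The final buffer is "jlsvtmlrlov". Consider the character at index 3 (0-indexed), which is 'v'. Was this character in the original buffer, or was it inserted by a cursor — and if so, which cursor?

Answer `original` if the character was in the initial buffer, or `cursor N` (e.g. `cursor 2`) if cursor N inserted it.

After op 1 (insert('v')): buffer="jzsvtmnrvov" (len 11), cursors c1@4 c2@9 c3@11, authorship ...1....2.3
After op 2 (move_left): buffer="jzsvtmnrvov" (len 11), cursors c1@3 c2@8 c3@10, authorship ...1....2.3
After op 3 (move_left): buffer="jzsvtmnrvov" (len 11), cursors c1@2 c2@7 c3@9, authorship ...1....2.3
After op 4 (delete): buffer="jsvtmrov" (len 8), cursors c1@1 c2@5 c3@6, authorship ..1....3
After op 5 (insert('l')): buffer="jlsvtmlrlov" (len 11), cursors c1@2 c2@7 c3@9, authorship .1.1..2.3.3
Authorship (.=original, N=cursor N): . 1 . 1 . . 2 . 3 . 3
Index 3: author = 1

Answer: cursor 1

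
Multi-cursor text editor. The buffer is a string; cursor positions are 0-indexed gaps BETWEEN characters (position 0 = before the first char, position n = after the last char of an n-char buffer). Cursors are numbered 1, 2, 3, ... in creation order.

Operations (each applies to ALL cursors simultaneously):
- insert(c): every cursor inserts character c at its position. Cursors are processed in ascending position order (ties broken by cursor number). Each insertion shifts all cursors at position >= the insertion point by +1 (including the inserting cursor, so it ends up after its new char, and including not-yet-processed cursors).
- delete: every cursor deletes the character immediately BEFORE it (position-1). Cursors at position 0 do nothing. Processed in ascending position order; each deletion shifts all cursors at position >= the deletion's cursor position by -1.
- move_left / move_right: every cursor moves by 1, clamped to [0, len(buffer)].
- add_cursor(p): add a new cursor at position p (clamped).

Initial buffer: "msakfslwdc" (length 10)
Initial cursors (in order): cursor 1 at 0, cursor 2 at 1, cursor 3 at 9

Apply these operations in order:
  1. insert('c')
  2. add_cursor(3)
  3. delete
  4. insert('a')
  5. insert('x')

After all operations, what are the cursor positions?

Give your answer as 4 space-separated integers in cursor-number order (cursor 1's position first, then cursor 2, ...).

After op 1 (insert('c')): buffer="cmcsakfslwdcc" (len 13), cursors c1@1 c2@3 c3@12, authorship 1.2........3.
After op 2 (add_cursor(3)): buffer="cmcsakfslwdcc" (len 13), cursors c1@1 c2@3 c4@3 c3@12, authorship 1.2........3.
After op 3 (delete): buffer="sakfslwdc" (len 9), cursors c1@0 c2@0 c4@0 c3@8, authorship .........
After op 4 (insert('a')): buffer="aaasakfslwdac" (len 13), cursors c1@3 c2@3 c4@3 c3@12, authorship 124........3.
After op 5 (insert('x')): buffer="aaaxxxsakfslwdaxc" (len 17), cursors c1@6 c2@6 c4@6 c3@16, authorship 124124........33.

Answer: 6 6 16 6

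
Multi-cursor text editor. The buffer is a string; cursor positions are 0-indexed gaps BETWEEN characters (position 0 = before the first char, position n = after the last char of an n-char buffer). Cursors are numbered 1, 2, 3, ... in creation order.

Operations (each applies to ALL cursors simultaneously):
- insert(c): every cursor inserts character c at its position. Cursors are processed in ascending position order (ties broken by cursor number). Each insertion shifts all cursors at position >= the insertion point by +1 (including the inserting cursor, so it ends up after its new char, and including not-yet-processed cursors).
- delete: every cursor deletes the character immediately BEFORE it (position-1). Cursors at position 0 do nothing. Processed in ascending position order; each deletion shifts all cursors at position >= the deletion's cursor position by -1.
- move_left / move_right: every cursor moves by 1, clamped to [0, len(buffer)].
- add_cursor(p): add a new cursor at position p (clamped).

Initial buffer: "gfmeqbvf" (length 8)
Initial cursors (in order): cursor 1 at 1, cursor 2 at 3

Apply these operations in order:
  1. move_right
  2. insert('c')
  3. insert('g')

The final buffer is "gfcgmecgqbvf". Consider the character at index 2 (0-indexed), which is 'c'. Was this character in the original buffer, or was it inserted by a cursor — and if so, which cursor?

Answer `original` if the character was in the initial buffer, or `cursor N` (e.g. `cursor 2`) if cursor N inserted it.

Answer: cursor 1

Derivation:
After op 1 (move_right): buffer="gfmeqbvf" (len 8), cursors c1@2 c2@4, authorship ........
After op 2 (insert('c')): buffer="gfcmecqbvf" (len 10), cursors c1@3 c2@6, authorship ..1..2....
After op 3 (insert('g')): buffer="gfcgmecgqbvf" (len 12), cursors c1@4 c2@8, authorship ..11..22....
Authorship (.=original, N=cursor N): . . 1 1 . . 2 2 . . . .
Index 2: author = 1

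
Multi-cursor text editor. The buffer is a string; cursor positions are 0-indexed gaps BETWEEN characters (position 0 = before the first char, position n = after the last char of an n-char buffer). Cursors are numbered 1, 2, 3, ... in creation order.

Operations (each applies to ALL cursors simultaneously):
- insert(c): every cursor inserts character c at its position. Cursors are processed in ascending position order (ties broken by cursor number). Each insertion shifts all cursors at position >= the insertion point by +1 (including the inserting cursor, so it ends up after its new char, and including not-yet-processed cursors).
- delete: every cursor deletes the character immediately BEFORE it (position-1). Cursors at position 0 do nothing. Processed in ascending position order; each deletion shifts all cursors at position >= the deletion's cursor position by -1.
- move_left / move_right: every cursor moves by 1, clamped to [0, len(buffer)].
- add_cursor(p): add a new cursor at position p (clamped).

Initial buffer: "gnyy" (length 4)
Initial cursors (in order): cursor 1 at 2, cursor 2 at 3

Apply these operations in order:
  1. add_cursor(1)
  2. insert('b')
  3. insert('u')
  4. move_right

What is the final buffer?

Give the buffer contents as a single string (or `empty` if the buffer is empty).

After op 1 (add_cursor(1)): buffer="gnyy" (len 4), cursors c3@1 c1@2 c2@3, authorship ....
After op 2 (insert('b')): buffer="gbnbyby" (len 7), cursors c3@2 c1@4 c2@6, authorship .3.1.2.
After op 3 (insert('u')): buffer="gbunbuybuy" (len 10), cursors c3@3 c1@6 c2@9, authorship .33.11.22.
After op 4 (move_right): buffer="gbunbuybuy" (len 10), cursors c3@4 c1@7 c2@10, authorship .33.11.22.

Answer: gbunbuybuy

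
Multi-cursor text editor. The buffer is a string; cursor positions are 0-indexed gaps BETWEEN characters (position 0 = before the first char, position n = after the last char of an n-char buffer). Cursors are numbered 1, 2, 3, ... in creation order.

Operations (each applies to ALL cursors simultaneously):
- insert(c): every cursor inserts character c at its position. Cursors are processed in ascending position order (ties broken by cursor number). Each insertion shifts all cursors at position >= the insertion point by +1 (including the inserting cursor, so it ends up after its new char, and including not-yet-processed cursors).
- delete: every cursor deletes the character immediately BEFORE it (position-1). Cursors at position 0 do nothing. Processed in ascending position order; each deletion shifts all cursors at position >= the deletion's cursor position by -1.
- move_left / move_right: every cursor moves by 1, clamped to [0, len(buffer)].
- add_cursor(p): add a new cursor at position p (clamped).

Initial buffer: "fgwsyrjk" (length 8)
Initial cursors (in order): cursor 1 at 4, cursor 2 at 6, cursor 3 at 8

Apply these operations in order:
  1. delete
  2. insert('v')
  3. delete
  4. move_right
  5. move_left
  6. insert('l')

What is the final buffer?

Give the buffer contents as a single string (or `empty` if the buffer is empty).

After op 1 (delete): buffer="fgwyj" (len 5), cursors c1@3 c2@4 c3@5, authorship .....
After op 2 (insert('v')): buffer="fgwvyvjv" (len 8), cursors c1@4 c2@6 c3@8, authorship ...1.2.3
After op 3 (delete): buffer="fgwyj" (len 5), cursors c1@3 c2@4 c3@5, authorship .....
After op 4 (move_right): buffer="fgwyj" (len 5), cursors c1@4 c2@5 c3@5, authorship .....
After op 5 (move_left): buffer="fgwyj" (len 5), cursors c1@3 c2@4 c3@4, authorship .....
After op 6 (insert('l')): buffer="fgwlyllj" (len 8), cursors c1@4 c2@7 c3@7, authorship ...1.23.

Answer: fgwlyllj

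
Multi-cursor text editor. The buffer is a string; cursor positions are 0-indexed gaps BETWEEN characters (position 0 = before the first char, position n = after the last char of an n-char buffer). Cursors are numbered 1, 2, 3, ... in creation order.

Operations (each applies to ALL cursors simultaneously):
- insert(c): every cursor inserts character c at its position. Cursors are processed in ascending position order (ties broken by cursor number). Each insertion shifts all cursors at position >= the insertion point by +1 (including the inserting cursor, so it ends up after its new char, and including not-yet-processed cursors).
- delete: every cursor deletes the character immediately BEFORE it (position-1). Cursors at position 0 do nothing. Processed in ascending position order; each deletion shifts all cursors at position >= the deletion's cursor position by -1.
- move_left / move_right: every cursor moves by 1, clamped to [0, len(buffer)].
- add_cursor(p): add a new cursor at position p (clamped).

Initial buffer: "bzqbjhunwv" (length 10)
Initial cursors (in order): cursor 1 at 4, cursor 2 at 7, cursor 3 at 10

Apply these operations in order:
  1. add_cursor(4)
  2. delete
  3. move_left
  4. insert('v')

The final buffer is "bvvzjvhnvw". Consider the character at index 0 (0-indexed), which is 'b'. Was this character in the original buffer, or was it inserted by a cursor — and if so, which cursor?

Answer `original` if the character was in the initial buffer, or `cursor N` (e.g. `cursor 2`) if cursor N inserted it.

After op 1 (add_cursor(4)): buffer="bzqbjhunwv" (len 10), cursors c1@4 c4@4 c2@7 c3@10, authorship ..........
After op 2 (delete): buffer="bzjhnw" (len 6), cursors c1@2 c4@2 c2@4 c3@6, authorship ......
After op 3 (move_left): buffer="bzjhnw" (len 6), cursors c1@1 c4@1 c2@3 c3@5, authorship ......
After op 4 (insert('v')): buffer="bvvzjvhnvw" (len 10), cursors c1@3 c4@3 c2@6 c3@9, authorship .14..2..3.
Authorship (.=original, N=cursor N): . 1 4 . . 2 . . 3 .
Index 0: author = original

Answer: original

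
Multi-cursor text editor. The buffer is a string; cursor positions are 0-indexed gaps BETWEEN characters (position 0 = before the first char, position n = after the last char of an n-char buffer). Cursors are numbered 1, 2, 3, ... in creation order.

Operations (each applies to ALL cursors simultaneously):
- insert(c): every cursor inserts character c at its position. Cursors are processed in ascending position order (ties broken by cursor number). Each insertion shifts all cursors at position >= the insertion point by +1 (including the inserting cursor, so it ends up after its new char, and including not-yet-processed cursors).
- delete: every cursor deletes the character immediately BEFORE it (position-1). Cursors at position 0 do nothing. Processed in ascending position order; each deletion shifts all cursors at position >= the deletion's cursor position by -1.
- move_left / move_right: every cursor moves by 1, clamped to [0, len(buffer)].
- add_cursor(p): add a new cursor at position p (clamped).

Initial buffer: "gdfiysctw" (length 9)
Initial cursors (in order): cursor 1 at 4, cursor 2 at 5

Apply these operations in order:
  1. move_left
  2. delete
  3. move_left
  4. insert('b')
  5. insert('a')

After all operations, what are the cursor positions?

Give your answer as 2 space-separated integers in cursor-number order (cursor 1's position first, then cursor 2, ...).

After op 1 (move_left): buffer="gdfiysctw" (len 9), cursors c1@3 c2@4, authorship .........
After op 2 (delete): buffer="gdysctw" (len 7), cursors c1@2 c2@2, authorship .......
After op 3 (move_left): buffer="gdysctw" (len 7), cursors c1@1 c2@1, authorship .......
After op 4 (insert('b')): buffer="gbbdysctw" (len 9), cursors c1@3 c2@3, authorship .12......
After op 5 (insert('a')): buffer="gbbaadysctw" (len 11), cursors c1@5 c2@5, authorship .1212......

Answer: 5 5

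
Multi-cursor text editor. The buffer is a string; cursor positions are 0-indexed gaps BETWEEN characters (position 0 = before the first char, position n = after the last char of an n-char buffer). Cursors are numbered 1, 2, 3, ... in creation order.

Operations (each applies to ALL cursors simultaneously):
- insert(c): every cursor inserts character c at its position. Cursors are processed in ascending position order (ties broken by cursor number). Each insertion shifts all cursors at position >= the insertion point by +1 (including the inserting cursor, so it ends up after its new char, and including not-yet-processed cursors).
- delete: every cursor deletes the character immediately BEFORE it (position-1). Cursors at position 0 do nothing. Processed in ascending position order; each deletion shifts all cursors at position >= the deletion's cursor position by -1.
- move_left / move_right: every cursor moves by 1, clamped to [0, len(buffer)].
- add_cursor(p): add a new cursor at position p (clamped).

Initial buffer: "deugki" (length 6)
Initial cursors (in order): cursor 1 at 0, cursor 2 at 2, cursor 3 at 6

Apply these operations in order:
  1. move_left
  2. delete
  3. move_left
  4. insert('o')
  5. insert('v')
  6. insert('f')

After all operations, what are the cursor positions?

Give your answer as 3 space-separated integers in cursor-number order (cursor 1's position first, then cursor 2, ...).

Answer: 6 6 11

Derivation:
After op 1 (move_left): buffer="deugki" (len 6), cursors c1@0 c2@1 c3@5, authorship ......
After op 2 (delete): buffer="eugi" (len 4), cursors c1@0 c2@0 c3@3, authorship ....
After op 3 (move_left): buffer="eugi" (len 4), cursors c1@0 c2@0 c3@2, authorship ....
After op 4 (insert('o')): buffer="ooeuogi" (len 7), cursors c1@2 c2@2 c3@5, authorship 12..3..
After op 5 (insert('v')): buffer="oovveuovgi" (len 10), cursors c1@4 c2@4 c3@8, authorship 1212..33..
After op 6 (insert('f')): buffer="oovvffeuovfgi" (len 13), cursors c1@6 c2@6 c3@11, authorship 121212..333..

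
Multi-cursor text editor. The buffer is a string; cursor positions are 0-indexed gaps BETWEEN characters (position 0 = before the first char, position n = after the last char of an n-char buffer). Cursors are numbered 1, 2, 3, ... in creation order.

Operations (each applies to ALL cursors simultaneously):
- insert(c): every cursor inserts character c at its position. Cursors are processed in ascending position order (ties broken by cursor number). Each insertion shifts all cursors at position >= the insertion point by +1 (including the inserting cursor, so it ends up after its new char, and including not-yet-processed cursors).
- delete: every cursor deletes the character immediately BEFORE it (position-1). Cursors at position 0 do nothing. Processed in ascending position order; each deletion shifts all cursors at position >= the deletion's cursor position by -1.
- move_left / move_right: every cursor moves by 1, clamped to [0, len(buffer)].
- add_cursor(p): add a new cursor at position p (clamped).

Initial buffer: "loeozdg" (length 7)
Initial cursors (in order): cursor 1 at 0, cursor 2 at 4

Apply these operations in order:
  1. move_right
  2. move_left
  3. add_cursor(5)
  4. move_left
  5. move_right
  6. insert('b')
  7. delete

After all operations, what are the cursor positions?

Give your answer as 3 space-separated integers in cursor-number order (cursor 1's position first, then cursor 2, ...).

Answer: 1 4 5

Derivation:
After op 1 (move_right): buffer="loeozdg" (len 7), cursors c1@1 c2@5, authorship .......
After op 2 (move_left): buffer="loeozdg" (len 7), cursors c1@0 c2@4, authorship .......
After op 3 (add_cursor(5)): buffer="loeozdg" (len 7), cursors c1@0 c2@4 c3@5, authorship .......
After op 4 (move_left): buffer="loeozdg" (len 7), cursors c1@0 c2@3 c3@4, authorship .......
After op 5 (move_right): buffer="loeozdg" (len 7), cursors c1@1 c2@4 c3@5, authorship .......
After op 6 (insert('b')): buffer="lboeobzbdg" (len 10), cursors c1@2 c2@6 c3@8, authorship .1...2.3..
After op 7 (delete): buffer="loeozdg" (len 7), cursors c1@1 c2@4 c3@5, authorship .......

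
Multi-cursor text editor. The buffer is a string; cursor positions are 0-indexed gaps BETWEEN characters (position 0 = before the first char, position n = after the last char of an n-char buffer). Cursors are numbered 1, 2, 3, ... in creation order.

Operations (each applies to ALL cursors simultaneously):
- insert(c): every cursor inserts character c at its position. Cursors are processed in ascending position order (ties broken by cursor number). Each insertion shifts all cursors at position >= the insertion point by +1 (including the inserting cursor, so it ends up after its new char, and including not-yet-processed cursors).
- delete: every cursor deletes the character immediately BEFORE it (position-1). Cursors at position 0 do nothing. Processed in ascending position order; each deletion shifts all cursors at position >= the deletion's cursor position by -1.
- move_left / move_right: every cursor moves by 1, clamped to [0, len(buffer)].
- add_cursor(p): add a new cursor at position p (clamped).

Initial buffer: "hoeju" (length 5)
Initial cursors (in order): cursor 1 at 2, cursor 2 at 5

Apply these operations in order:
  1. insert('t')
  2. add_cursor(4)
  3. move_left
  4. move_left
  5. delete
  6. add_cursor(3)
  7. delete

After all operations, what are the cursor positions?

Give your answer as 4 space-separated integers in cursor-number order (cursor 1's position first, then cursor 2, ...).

After op 1 (insert('t')): buffer="hotejut" (len 7), cursors c1@3 c2@7, authorship ..1...2
After op 2 (add_cursor(4)): buffer="hotejut" (len 7), cursors c1@3 c3@4 c2@7, authorship ..1...2
After op 3 (move_left): buffer="hotejut" (len 7), cursors c1@2 c3@3 c2@6, authorship ..1...2
After op 4 (move_left): buffer="hotejut" (len 7), cursors c1@1 c3@2 c2@5, authorship ..1...2
After op 5 (delete): buffer="teut" (len 4), cursors c1@0 c3@0 c2@2, authorship 1..2
After op 6 (add_cursor(3)): buffer="teut" (len 4), cursors c1@0 c3@0 c2@2 c4@3, authorship 1..2
After op 7 (delete): buffer="tt" (len 2), cursors c1@0 c3@0 c2@1 c4@1, authorship 12

Answer: 0 1 0 1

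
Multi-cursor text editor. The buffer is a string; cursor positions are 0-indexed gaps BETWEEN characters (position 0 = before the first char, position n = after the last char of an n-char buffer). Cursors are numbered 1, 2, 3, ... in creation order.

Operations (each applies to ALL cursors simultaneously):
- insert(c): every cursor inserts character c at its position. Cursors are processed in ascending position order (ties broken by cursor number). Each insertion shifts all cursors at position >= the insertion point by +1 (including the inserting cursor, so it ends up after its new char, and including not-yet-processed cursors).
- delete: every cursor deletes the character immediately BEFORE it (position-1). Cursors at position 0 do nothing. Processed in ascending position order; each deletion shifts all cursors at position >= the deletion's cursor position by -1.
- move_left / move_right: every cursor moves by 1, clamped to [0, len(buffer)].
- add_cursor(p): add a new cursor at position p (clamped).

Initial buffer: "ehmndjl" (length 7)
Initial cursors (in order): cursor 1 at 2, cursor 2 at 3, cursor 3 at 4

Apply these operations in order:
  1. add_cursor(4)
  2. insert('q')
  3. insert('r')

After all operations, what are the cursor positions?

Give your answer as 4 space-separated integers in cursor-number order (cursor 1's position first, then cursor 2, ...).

Answer: 4 7 12 12

Derivation:
After op 1 (add_cursor(4)): buffer="ehmndjl" (len 7), cursors c1@2 c2@3 c3@4 c4@4, authorship .......
After op 2 (insert('q')): buffer="ehqmqnqqdjl" (len 11), cursors c1@3 c2@5 c3@8 c4@8, authorship ..1.2.34...
After op 3 (insert('r')): buffer="ehqrmqrnqqrrdjl" (len 15), cursors c1@4 c2@7 c3@12 c4@12, authorship ..11.22.3434...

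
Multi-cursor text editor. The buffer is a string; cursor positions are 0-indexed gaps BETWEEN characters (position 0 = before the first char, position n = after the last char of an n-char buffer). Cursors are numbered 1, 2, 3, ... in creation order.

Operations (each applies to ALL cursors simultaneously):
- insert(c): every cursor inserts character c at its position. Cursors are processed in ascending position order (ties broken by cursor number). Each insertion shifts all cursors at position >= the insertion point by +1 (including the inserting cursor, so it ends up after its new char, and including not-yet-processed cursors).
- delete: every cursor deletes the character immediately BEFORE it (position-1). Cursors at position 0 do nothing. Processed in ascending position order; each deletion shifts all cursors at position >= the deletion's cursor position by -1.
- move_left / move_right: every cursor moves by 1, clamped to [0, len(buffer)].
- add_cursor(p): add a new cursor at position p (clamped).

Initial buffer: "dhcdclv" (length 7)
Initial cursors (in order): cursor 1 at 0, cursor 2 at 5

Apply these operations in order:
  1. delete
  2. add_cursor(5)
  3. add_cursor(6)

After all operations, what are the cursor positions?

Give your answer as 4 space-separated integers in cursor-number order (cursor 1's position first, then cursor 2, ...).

After op 1 (delete): buffer="dhcdlv" (len 6), cursors c1@0 c2@4, authorship ......
After op 2 (add_cursor(5)): buffer="dhcdlv" (len 6), cursors c1@0 c2@4 c3@5, authorship ......
After op 3 (add_cursor(6)): buffer="dhcdlv" (len 6), cursors c1@0 c2@4 c3@5 c4@6, authorship ......

Answer: 0 4 5 6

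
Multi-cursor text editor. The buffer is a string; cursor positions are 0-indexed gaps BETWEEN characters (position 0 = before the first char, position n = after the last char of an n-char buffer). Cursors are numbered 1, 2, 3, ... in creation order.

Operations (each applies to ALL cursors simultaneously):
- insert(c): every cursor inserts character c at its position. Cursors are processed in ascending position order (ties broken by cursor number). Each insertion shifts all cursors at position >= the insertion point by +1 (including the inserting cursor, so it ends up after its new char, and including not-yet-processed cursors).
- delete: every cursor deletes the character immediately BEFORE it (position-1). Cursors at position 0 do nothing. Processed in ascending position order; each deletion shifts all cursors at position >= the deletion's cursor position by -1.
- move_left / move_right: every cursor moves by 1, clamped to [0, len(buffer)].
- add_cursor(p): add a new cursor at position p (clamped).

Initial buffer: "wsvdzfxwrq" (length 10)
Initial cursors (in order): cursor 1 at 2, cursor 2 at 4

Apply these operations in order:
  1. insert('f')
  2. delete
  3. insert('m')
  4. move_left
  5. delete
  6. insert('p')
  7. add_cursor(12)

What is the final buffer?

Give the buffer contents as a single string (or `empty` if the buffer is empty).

Answer: wpmvpmzfxwrq

Derivation:
After op 1 (insert('f')): buffer="wsfvdfzfxwrq" (len 12), cursors c1@3 c2@6, authorship ..1..2......
After op 2 (delete): buffer="wsvdzfxwrq" (len 10), cursors c1@2 c2@4, authorship ..........
After op 3 (insert('m')): buffer="wsmvdmzfxwrq" (len 12), cursors c1@3 c2@6, authorship ..1..2......
After op 4 (move_left): buffer="wsmvdmzfxwrq" (len 12), cursors c1@2 c2@5, authorship ..1..2......
After op 5 (delete): buffer="wmvmzfxwrq" (len 10), cursors c1@1 c2@3, authorship .1.2......
After op 6 (insert('p')): buffer="wpmvpmzfxwrq" (len 12), cursors c1@2 c2@5, authorship .11.22......
After op 7 (add_cursor(12)): buffer="wpmvpmzfxwrq" (len 12), cursors c1@2 c2@5 c3@12, authorship .11.22......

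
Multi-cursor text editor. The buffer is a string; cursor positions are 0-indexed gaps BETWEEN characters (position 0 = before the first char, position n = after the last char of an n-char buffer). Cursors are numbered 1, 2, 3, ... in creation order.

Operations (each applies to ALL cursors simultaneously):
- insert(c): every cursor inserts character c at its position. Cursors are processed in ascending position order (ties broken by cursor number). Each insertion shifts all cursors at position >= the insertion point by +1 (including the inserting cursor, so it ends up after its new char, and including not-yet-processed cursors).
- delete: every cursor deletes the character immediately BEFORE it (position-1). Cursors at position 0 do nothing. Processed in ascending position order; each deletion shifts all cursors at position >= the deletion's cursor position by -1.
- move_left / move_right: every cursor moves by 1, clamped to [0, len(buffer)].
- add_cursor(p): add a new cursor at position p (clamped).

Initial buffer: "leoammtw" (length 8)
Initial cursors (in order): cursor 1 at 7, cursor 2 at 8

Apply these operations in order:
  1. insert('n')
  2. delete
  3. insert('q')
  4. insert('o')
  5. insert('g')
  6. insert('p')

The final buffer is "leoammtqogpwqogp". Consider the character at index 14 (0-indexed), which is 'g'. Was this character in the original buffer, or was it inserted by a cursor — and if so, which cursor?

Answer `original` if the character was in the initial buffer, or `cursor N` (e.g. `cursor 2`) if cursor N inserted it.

After op 1 (insert('n')): buffer="leoammtnwn" (len 10), cursors c1@8 c2@10, authorship .......1.2
After op 2 (delete): buffer="leoammtw" (len 8), cursors c1@7 c2@8, authorship ........
After op 3 (insert('q')): buffer="leoammtqwq" (len 10), cursors c1@8 c2@10, authorship .......1.2
After op 4 (insert('o')): buffer="leoammtqowqo" (len 12), cursors c1@9 c2@12, authorship .......11.22
After op 5 (insert('g')): buffer="leoammtqogwqog" (len 14), cursors c1@10 c2@14, authorship .......111.222
After op 6 (insert('p')): buffer="leoammtqogpwqogp" (len 16), cursors c1@11 c2@16, authorship .......1111.2222
Authorship (.=original, N=cursor N): . . . . . . . 1 1 1 1 . 2 2 2 2
Index 14: author = 2

Answer: cursor 2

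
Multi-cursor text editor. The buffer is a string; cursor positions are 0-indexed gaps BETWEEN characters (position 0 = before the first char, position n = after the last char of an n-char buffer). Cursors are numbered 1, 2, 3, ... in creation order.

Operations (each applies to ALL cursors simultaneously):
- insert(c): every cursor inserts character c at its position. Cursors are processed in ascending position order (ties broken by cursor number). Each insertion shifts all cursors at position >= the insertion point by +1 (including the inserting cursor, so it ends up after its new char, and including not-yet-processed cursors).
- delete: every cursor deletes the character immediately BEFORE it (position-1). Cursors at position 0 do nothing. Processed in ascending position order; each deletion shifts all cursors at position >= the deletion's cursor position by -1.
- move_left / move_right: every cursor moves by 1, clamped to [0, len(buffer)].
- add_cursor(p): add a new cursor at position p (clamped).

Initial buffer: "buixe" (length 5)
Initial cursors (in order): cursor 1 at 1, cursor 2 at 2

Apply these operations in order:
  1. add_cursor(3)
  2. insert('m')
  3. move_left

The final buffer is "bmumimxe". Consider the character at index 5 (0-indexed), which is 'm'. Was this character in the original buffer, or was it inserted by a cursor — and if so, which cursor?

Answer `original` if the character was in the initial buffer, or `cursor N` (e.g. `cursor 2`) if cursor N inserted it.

After op 1 (add_cursor(3)): buffer="buixe" (len 5), cursors c1@1 c2@2 c3@3, authorship .....
After op 2 (insert('m')): buffer="bmumimxe" (len 8), cursors c1@2 c2@4 c3@6, authorship .1.2.3..
After op 3 (move_left): buffer="bmumimxe" (len 8), cursors c1@1 c2@3 c3@5, authorship .1.2.3..
Authorship (.=original, N=cursor N): . 1 . 2 . 3 . .
Index 5: author = 3

Answer: cursor 3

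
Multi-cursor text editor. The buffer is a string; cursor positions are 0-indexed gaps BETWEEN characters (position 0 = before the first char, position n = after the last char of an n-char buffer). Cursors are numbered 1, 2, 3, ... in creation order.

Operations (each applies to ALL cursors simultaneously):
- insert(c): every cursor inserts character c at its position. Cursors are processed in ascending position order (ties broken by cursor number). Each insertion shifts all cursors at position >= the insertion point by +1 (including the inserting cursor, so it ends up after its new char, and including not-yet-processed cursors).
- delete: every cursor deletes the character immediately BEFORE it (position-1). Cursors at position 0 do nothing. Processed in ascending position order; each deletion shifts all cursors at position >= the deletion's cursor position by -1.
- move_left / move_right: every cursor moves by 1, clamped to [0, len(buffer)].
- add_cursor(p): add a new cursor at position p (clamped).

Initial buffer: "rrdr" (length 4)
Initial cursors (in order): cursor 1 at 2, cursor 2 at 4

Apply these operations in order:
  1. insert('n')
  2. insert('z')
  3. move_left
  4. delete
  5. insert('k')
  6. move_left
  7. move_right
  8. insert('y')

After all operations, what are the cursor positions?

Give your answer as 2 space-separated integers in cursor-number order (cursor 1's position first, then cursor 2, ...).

Answer: 4 9

Derivation:
After op 1 (insert('n')): buffer="rrndrn" (len 6), cursors c1@3 c2@6, authorship ..1..2
After op 2 (insert('z')): buffer="rrnzdrnz" (len 8), cursors c1@4 c2@8, authorship ..11..22
After op 3 (move_left): buffer="rrnzdrnz" (len 8), cursors c1@3 c2@7, authorship ..11..22
After op 4 (delete): buffer="rrzdrz" (len 6), cursors c1@2 c2@5, authorship ..1..2
After op 5 (insert('k')): buffer="rrkzdrkz" (len 8), cursors c1@3 c2@7, authorship ..11..22
After op 6 (move_left): buffer="rrkzdrkz" (len 8), cursors c1@2 c2@6, authorship ..11..22
After op 7 (move_right): buffer="rrkzdrkz" (len 8), cursors c1@3 c2@7, authorship ..11..22
After op 8 (insert('y')): buffer="rrkyzdrkyz" (len 10), cursors c1@4 c2@9, authorship ..111..222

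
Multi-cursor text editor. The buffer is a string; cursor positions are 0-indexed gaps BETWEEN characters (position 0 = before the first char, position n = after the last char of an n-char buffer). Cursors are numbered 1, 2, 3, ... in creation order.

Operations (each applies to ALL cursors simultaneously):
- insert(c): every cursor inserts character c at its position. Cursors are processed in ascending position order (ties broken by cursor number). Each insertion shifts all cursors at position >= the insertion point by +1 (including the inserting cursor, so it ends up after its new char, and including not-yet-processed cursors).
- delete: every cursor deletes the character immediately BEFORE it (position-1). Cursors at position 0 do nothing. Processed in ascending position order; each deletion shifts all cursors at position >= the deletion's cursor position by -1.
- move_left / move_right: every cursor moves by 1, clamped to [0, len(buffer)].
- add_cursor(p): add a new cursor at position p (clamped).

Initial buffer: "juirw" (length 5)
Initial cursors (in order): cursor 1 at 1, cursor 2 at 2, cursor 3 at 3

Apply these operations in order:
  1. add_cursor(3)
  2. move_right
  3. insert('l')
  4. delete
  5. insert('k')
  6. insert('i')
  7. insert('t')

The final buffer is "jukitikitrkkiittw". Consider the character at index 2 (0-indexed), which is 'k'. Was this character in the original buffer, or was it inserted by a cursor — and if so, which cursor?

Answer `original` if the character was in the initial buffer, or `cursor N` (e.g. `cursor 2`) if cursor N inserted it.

After op 1 (add_cursor(3)): buffer="juirw" (len 5), cursors c1@1 c2@2 c3@3 c4@3, authorship .....
After op 2 (move_right): buffer="juirw" (len 5), cursors c1@2 c2@3 c3@4 c4@4, authorship .....
After op 3 (insert('l')): buffer="julilrllw" (len 9), cursors c1@3 c2@5 c3@8 c4@8, authorship ..1.2.34.
After op 4 (delete): buffer="juirw" (len 5), cursors c1@2 c2@3 c3@4 c4@4, authorship .....
After op 5 (insert('k')): buffer="jukikrkkw" (len 9), cursors c1@3 c2@5 c3@8 c4@8, authorship ..1.2.34.
After op 6 (insert('i')): buffer="jukiikirkkiiw" (len 13), cursors c1@4 c2@7 c3@12 c4@12, authorship ..11.22.3434.
After op 7 (insert('t')): buffer="jukitikitrkkiittw" (len 17), cursors c1@5 c2@9 c3@16 c4@16, authorship ..111.222.343434.
Authorship (.=original, N=cursor N): . . 1 1 1 . 2 2 2 . 3 4 3 4 3 4 .
Index 2: author = 1

Answer: cursor 1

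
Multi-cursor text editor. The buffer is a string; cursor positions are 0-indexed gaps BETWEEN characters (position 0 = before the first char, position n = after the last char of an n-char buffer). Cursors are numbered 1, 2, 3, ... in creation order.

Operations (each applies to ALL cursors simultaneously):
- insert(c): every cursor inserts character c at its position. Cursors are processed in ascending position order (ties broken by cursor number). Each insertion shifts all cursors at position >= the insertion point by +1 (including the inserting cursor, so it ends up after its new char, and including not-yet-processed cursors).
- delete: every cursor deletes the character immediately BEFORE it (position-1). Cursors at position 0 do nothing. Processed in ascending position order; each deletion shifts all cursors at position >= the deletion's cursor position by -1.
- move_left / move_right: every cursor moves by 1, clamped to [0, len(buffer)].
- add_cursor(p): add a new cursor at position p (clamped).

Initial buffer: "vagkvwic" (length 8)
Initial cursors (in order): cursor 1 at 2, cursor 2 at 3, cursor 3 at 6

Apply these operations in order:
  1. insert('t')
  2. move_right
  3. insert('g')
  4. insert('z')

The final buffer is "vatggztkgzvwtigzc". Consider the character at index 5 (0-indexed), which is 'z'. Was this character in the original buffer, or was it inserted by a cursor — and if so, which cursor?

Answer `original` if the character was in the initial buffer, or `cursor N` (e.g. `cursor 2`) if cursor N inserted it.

After op 1 (insert('t')): buffer="vatgtkvwtic" (len 11), cursors c1@3 c2@5 c3@9, authorship ..1.2...3..
After op 2 (move_right): buffer="vatgtkvwtic" (len 11), cursors c1@4 c2@6 c3@10, authorship ..1.2...3..
After op 3 (insert('g')): buffer="vatggtkgvwtigc" (len 14), cursors c1@5 c2@8 c3@13, authorship ..1.12.2..3.3.
After op 4 (insert('z')): buffer="vatggztkgzvwtigzc" (len 17), cursors c1@6 c2@10 c3@16, authorship ..1.112.22..3.33.
Authorship (.=original, N=cursor N): . . 1 . 1 1 2 . 2 2 . . 3 . 3 3 .
Index 5: author = 1

Answer: cursor 1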